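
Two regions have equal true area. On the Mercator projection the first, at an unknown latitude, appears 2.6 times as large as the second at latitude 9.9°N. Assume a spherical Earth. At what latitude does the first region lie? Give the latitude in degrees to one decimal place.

For equal true areas on Mercator, apparent areas scale as sec²φ, so the ratio is cos²φ₂ / cos²φ₁.
cos²φ₂ / cos²φ₁ = 2.6  ⇒  cos φ₁ = cos 9.9° / √2.6 = 0.9851/1.612 = 0.6109.
φ₁ = arccos(0.6109) ≈ 52.3°.

52.3°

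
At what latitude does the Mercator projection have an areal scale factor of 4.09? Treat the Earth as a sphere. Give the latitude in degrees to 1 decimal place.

Mercator areal scale is sec²φ.
sec²φ = 4.09  ⇒  cos²φ = 0.2445  ⇒  cos φ = 0.4945.
φ = arccos(0.4945) ≈ 60.4°.

60.4°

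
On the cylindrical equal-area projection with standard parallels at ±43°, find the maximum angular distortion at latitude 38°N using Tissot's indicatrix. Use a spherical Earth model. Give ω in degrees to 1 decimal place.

8.5°

A cylindrical equal-area projection with standard parallel φ₀ has meridian scale h = cos φ / cos φ₀ and parallel scale k = cos φ₀ / cos φ (so areas are preserved, h·k = 1).
At 38°: h = 1.077, k = 0.9281; principal scales a = 1.077, b = 0.9281.
sin(ω/2) = (a − b)/(a + b) = 0.1494/2.006 = 0.07448, so ω = 2 arcsin(0.07448) ≈ 8.5°.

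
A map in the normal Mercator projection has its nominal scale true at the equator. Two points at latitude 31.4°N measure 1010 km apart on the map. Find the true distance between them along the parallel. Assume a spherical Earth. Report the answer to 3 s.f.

Mercator is conformal, so the point scale is isotropic: h = k = sec φ = 1/cos φ.
Along the parallel at 31.4°, map distances are exaggerated by k = sec 31.4° = 1.172.
True distance = 1010 / 1.172 = 1010 × cos 31.4° ≈ 862 km.

862 km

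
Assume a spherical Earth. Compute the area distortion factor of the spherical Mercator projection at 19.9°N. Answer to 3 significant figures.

1.13

The Mercator projection is conformal; its linear scale factor is the same in every direction and equals sec φ = 1/cos φ.
Areal scale = k² = sec²φ = 1/cos²(19.9°) = 1/0.9403² = 1.131.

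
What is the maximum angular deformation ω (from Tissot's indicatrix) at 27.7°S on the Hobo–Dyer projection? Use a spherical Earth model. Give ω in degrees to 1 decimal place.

12.6°

The Hobo–Dyer projection is cylindrical equal-area with φ₀ = 37.5°. Cylindrical equal-area (φ₀ = 37.5°): h = cos φ / cos 37.5° along meridians, k = cos 37.5° / cos φ along parallels; h·k = 1.
At 27.7°: h = 1.116, k = 0.8960; principal scales a = 1.116, b = 0.8960.
sin(ω/2) = (a − b)/(a + b) = 0.2200/2.012 = 0.1093, so ω = 2 arcsin(0.1093) ≈ 12.6°.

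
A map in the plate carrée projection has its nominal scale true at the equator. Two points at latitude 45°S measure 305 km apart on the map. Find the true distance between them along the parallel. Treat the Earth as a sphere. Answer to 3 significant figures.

216 km

In the plate carrée (x = Rλ, y = Rφ), meridians are true-scale (h = 1) and parallels are stretched by k = sec φ.
Along the parallel at 45°, map distances are exaggerated by k = sec 45° = 1.414.
True distance = 305 / 1.414 = 305 × cos 45° ≈ 216 km.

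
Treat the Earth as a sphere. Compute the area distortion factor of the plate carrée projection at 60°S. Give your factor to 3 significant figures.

2.00

Plate carrée maps x = Rλ, y = Rφ. The meridian scale is h = 1 and the parallel scale is k = 1/cos φ = sec φ.
Areal scale = h·k = 1 × sec φ; at 60°, h = 1.000, k = 2.000, so h·k = 2.000.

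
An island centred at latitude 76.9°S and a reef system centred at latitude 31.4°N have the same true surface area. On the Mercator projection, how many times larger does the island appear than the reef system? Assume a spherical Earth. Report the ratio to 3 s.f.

14.2

Mercator areal scale is sec²φ.
At 76.9°: sec²(76.9°) = 1/0.2267² = 19.47.
At 31.4°: sec²(31.4°) = 1/0.8536² = 1.373.
Ratio = 19.47/1.373 = cos²(31.4°)/cos²(76.9°) ≈ 14.2.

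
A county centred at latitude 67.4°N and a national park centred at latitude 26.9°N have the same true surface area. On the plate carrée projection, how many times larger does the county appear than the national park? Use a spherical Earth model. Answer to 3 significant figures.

In the plate carrée (x = Rλ, y = Rφ), meridians are true-scale (h = 1) and parallels are stretched by k = sec φ.
Areal scale at 67.4°: h·k = 1.000 × 2.602 = 2.602.
Areal scale at 26.9°: h·k = 1.000 × 1.121 = 1.121.
Ratio = 2.602/1.121 ≈ 2.32.

2.32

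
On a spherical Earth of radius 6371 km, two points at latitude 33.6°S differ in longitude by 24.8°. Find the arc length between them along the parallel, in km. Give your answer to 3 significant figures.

Arc length along a parallel = R cos φ · Δλ (with Δλ in radians).
= 6371 × cos 33.6° × (24.8° × π/180) = 6371 × 0.8329 × 0.4328 ≈ 2300 km.

2300 km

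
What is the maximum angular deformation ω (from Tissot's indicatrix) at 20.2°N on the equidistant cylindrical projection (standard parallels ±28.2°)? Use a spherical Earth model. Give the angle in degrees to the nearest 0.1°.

3.6°

The equidistant cylindrical projection with φ₀ = 28.2° has h = 1 (meridians true) and k = cos φ₀ / cos φ along parallels.
At 20.2°: h = 1.000, k = 0.9391; principal scales a = 1.000, b = 0.9391.
sin(ω/2) = (a − b)/(a + b) = 0.06094/1.939 = 0.03143, so ω = 2 arcsin(0.03143) ≈ 3.6°.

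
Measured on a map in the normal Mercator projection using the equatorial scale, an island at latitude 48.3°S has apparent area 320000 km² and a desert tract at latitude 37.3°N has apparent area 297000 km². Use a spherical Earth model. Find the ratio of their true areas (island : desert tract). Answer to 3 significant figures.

On Mercator the areal scale is sec²φ, so true area = apparent × cos²φ.
True area of island: 320000 × cos²(48.3°) = 320000 × 0.4425 = 141600 km².
True area of desert tract: 297000 × cos²(37.3°) = 297000 × 0.6328 = 187900 km².
Ratio = 141600 / 187900 ≈ 0.754.

0.754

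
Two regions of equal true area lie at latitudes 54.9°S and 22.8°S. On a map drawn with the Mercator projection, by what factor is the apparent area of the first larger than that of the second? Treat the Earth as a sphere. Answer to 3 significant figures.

Mercator is conformal with k = sec φ, so areal scale = k² = sec²φ.
At 54.9°: sec²(54.9°) = 1/0.5750² = 3.025.
At 22.8°: sec²(22.8°) = 1/0.9219² = 1.177.
Ratio = 3.025/1.177 = cos²(22.8°)/cos²(54.9°) ≈ 2.57.

2.57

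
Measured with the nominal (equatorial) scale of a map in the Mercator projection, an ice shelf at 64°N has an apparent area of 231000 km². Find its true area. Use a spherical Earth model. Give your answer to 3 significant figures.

44400 km²

The Mercator projection is conformal; its linear scale factor is the same in every direction and equals sec φ = 1/cos φ.
Areal scale = k² = sec²φ = 1/cos²(64°) = 1/0.4384² = 5.204.
True area = apparent / (areal scale) = 231000 / 5.204 ≈ 44400 km².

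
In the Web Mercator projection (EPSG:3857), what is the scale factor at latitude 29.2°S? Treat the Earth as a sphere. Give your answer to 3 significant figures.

For Mercator, h = k = sec φ (a conformal cylindrical projection has a single point scale, 1/cos φ).
k = 1/cos 29.2° = 1/0.8729 = 1.146.

1.15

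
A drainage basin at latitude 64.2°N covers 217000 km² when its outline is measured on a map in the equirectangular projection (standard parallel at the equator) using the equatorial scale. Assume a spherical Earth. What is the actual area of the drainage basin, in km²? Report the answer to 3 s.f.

For the equirectangular projection with φ₀ = 0 (plate carrée), h = 1 along meridians and k = sec φ along parallels.
Areal scale = h·k = 1 × sec φ; at 64.2°, h = 1.000, k = 2.298, so h·k = 2.298.
True area = apparent / (areal scale) = 217000 / 2.298 ≈ 94400 km².

94400 km²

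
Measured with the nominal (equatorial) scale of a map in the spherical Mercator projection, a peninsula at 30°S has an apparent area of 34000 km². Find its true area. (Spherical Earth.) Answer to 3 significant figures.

For Mercator, h = k = sec φ (a conformal cylindrical projection has a single point scale, 1/cos φ).
Areal scale = k² = sec²φ = 1/cos²(30°) = 1/0.8660² = 1.333.
True area = apparent / (areal scale) = 34000 / 1.333 ≈ 25500 km².

25500 km²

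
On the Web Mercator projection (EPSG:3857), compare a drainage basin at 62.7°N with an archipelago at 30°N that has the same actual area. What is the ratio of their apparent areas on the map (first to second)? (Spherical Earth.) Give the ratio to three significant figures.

3.57

Mercator areal scale is sec²φ.
At 62.7°: sec²(62.7°) = 1/0.4586² = 4.754.
At 30°: sec²(30°) = 1/0.8660² = 1.333.
Ratio = 4.754/1.333 = cos²(30°)/cos²(62.7°) ≈ 3.57.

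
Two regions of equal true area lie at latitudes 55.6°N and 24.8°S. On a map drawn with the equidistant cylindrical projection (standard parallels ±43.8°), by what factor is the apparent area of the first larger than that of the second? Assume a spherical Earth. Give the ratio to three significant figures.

1.61

The equidistant cylindrical projection with φ₀ = 43.8° has h = 1 (meridians true) and k = cos φ₀ / cos φ along parallels.
Areal scale at 55.6°: h·k = 1.000 × 1.278 = 1.278.
Areal scale at 24.8°: h·k = 1.000 × 0.7951 = 0.7951.
Ratio = 1.278/0.7951 ≈ 1.61.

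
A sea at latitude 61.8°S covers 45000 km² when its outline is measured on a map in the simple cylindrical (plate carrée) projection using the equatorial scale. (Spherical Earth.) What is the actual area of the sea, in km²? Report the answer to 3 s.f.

For the equirectangular projection with φ₀ = 0 (plate carrée), h = 1 along meridians and k = sec φ along parallels.
Areal scale = h·k = 1 × sec φ; at 61.8°, h = 1.000, k = 2.116, so h·k = 2.116.
True area = apparent / (areal scale) = 45000 / 2.116 ≈ 21300 km².

21300 km²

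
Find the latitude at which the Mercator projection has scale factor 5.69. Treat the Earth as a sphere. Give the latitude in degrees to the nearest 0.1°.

Mercator scale is k = sec φ = 1/cos φ.
1/cos φ = 5.69  ⇒  cos φ = 0.1757  ⇒  φ = arccos(0.1757) ≈ 79.9°.

79.9°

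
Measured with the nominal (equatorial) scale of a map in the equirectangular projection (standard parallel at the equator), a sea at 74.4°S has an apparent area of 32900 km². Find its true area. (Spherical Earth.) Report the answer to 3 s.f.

Plate carrée maps x = Rλ, y = Rφ. The meridian scale is h = 1 and the parallel scale is k = 1/cos φ = sec φ.
Areal scale = h·k = 1 × sec φ; at 74.4°, h = 1.000, k = 3.719, so h·k = 3.719.
True area = apparent / (areal scale) = 32900 / 3.719 ≈ 8850 km².

8850 km²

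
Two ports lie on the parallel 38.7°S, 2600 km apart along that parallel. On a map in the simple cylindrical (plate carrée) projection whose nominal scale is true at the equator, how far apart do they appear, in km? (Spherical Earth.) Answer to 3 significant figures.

For the equirectangular projection with φ₀ = 0 (plate carrée), h = 1 along meridians and k = sec φ along parallels.
Along the parallel, k = sec 38.7° = 1/0.7804 = 1.281.
Map distance = 2600 × 1.281 ≈ 3330 km.

3330 km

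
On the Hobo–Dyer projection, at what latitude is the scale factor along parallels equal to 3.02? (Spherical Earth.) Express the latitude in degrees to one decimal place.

The Hobo–Dyer projection is cylindrical equal-area with φ₀ = 37.5°. For cylindrical equal-area with standard parallel φ₀, h = cos φ / cos φ₀ and k = cos φ₀ / cos φ, so h·k = 1.
k = cos φ₀ / cos φ = 3.02  ⇒  cos φ = cos 37.5° / 3.02 = 0.2627.
φ = arccos(0.2627) ≈ 74.8°.

74.8°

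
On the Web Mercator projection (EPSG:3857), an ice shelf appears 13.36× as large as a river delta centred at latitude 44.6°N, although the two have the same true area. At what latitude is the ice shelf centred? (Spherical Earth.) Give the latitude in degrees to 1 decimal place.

Mercator areal scale is sec²φ, so apparent-area ratio = sec²φ₁ / sec²φ₂ = cos²φ₂ / cos²φ₁.
cos²φ₂ / cos²φ₁ = 13.36  ⇒  cos φ₁ = cos 44.6° / √13.36 = 0.7120/3.655 = 0.1948.
φ₁ = arccos(0.1948) ≈ 78.8°.

78.8°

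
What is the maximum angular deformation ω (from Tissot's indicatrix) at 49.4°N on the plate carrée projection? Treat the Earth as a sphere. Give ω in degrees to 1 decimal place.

24.4°

Plate carrée maps x = Rλ, y = Rφ. The meridian scale is h = 1 and the parallel scale is k = 1/cos φ = sec φ.
At 49.4°: h = 1.000, k = 1.537; principal scales a = 1.537, b = 1.000.
sin(ω/2) = (a − b)/(a + b) = 0.5366/2.537 = 0.2116, so ω = 2 arcsin(0.2116) ≈ 24.4°.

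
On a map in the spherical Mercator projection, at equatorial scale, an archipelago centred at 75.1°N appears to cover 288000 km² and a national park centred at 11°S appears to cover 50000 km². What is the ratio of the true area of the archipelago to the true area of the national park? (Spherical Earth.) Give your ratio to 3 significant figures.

Since Mercator area scale is 1/cos²φ, the true area equals the apparent area multiplied by cos²φ.
True area of archipelago: 288000 × cos²(75.1°) = 288000 × 0.06612 = 19040 km².
True area of national park: 50000 × cos²(11°) = 50000 × 0.9636 = 48180 km².
Ratio = 19040 / 48180 ≈ 0.395.

0.395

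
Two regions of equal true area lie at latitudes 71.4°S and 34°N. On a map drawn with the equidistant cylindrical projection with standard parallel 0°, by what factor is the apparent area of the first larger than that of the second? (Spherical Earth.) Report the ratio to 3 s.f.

2.60

For the equirectangular projection with φ₀ = 0 (plate carrée), h = 1 along meridians and k = sec φ along parallels.
Areal scale at 71.4°: h·k = 1.000 × 3.135 = 3.135.
Areal scale at 34°: h·k = 1.000 × 1.206 = 1.206.
Ratio = 3.135/1.206 ≈ 2.60.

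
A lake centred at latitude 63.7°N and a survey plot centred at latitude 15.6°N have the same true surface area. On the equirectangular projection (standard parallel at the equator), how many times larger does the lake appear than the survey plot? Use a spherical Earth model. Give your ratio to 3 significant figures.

2.17

Plate carrée maps x = Rλ, y = Rφ. The meridian scale is h = 1 and the parallel scale is k = 1/cos φ = sec φ.
Areal scale at 63.7°: h·k = 1.000 × 2.257 = 2.257.
Areal scale at 15.6°: h·k = 1.000 × 1.038 = 1.038.
Ratio = 2.257/1.038 ≈ 2.17.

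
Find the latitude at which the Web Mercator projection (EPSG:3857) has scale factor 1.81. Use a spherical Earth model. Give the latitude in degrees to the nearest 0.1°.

Mercator scale is k = sec φ = 1/cos φ.
1/cos φ = 1.81  ⇒  cos φ = 0.5525  ⇒  φ = arccos(0.5525) ≈ 56.5°.

56.5°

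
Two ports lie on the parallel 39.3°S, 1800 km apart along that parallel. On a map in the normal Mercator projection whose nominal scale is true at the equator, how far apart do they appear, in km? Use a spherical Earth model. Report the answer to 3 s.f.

2330 km

Mercator is conformal, so the point scale is isotropic: h = k = sec φ = 1/cos φ.
Along the parallel, k = sec 39.3° = 1/0.7738 = 1.292.
Map distance = 1800 × 1.292 ≈ 2330 km.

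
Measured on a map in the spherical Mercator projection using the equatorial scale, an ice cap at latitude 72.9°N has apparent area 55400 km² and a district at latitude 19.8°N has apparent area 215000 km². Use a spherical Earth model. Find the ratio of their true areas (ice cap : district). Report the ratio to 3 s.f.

Mercator's areal exaggeration is sec²φ; hence true area = (apparent area) · cos²φ.
True area of ice cap: 55400 × cos²(72.9°) = 55400 × 0.08646 = 4790 km².
True area of district: 215000 × cos²(19.8°) = 215000 × 0.8853 = 190300 km².
Ratio = 4790 / 190300 ≈ 0.0252.

0.0252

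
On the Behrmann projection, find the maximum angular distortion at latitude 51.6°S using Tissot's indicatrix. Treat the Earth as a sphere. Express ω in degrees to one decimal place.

The Behrmann projection is cylindrical equal-area with φ₀ = 30°. For cylindrical equal-area with standard parallel φ₀, h = cos φ / cos φ₀ and k = cos φ₀ / cos φ, so h·k = 1.
At 51.6°: h = 0.7172, k = 1.394; principal scales a = 1.394, b = 0.7172.
sin(ω/2) = (a − b)/(a + b) = 0.6770/2.111 = 0.3206, so ω = 2 arcsin(0.3206) ≈ 37.4°.

37.4°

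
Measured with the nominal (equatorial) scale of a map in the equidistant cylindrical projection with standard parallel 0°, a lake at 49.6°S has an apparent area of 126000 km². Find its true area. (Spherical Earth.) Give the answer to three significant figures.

In the plate carrée (x = Rλ, y = Rφ), meridians are true-scale (h = 1) and parallels are stretched by k = sec φ.
Areal scale = h·k = 1 × sec φ; at 49.6°, h = 1.000, k = 1.543, so h·k = 1.543.
True area = apparent / (areal scale) = 126000 / 1.543 ≈ 81700 km².

81700 km²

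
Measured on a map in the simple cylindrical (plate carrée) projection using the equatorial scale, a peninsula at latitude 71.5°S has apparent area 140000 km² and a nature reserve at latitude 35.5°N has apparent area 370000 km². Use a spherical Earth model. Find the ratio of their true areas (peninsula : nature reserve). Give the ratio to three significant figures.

0.147

Plate carrée has h = 1 and k = sec φ, giving areal scale sec φ; true area = (apparent area) · cos φ.
True area of peninsula: 140000 × cos(71.5°) = 140000 × 0.3173 = 44420 km².
True area of nature reserve: 370000 × cos(35.5°) = 370000 × 0.8141 = 301200 km².
Ratio = 44420 / 301200 ≈ 0.147.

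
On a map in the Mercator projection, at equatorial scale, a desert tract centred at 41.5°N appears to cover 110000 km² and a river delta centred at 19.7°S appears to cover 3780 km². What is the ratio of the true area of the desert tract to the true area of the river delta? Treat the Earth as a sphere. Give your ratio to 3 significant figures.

18.4

Mercator's areal exaggeration is sec²φ; hence true area = (apparent area) · cos²φ.
True area of desert tract: 110000 × cos²(41.5°) = 110000 × 0.5609 = 61700 km².
True area of river delta: 3780 × cos²(19.7°) = 3780 × 0.8864 = 3350 km².
Ratio = 61700 / 3350 ≈ 18.4.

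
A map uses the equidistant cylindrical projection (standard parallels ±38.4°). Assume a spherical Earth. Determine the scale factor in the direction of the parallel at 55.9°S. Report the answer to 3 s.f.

1.40

In the equirectangular projection with standard parallel φ₀ = 38.4° (x = Rλ cos φ₀, y = Rφ), meridians are true-scale (h = 1) and the parallel scale is k = cos φ₀ / cos φ.
k = cos 38.4° / cos 55.9° = 0.7837/0.5606 = 1.398.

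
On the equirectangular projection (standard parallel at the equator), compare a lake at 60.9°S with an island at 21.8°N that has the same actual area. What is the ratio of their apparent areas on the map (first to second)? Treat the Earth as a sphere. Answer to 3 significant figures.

1.91

Plate carrée maps x = Rλ, y = Rφ. The meridian scale is h = 1 and the parallel scale is k = 1/cos φ = sec φ.
Areal scale at 60.9°: h·k = 1.000 × 2.056 = 2.056.
Areal scale at 21.8°: h·k = 1.000 × 1.077 = 1.077.
Ratio = 2.056/1.077 ≈ 1.91.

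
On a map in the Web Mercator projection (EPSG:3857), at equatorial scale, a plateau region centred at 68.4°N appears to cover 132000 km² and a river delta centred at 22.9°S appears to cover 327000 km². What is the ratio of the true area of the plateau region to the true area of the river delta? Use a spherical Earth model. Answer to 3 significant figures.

On Mercator the areal scale is sec²φ, so true area = apparent × cos²φ.
True area of plateau region: 132000 × cos²(68.4°) = 132000 × 0.1355 = 17890 km².
True area of river delta: 327000 × cos²(22.9°) = 327000 × 0.8486 = 277500 km².
Ratio = 17890 / 277500 ≈ 0.0645.

0.0645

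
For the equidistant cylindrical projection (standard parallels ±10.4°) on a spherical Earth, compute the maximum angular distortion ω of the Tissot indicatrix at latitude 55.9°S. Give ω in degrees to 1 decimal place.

With standard parallel φ₀ = 10.4°, the equirectangular projection gives x = Rλ cos φ₀, y = Rφ, so h = 1 and k = cos 10.4° / cos φ.
At 55.9°: h = 1.000, k = 1.754; principal scales a = 1.754, b = 1.000.
sin(ω/2) = (a − b)/(a + b) = 0.7544/2.754 = 0.2739, so ω = 2 arcsin(0.2739) ≈ 31.8°.

31.8°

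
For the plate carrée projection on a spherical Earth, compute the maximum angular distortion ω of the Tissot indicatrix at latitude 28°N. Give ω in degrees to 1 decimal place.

In the plate carrée (x = Rλ, y = Rφ), meridians are true-scale (h = 1) and parallels are stretched by k = sec φ.
At 28°: h = 1.000, k = 1.133; principal scales a = 1.133, b = 1.000.
sin(ω/2) = (a − b)/(a + b) = 0.1326/2.133 = 0.06216, so ω = 2 arcsin(0.06216) ≈ 7.1°.

7.1°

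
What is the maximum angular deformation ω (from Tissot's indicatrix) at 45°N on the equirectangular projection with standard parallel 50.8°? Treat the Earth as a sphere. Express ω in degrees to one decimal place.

6.4°

With standard parallel φ₀ = 50.8°, the equirectangular projection gives x = Rλ cos φ₀, y = Rφ, so h = 1 and k = cos 50.8° / cos φ.
At 45°: h = 1.000, k = 0.8938; principal scales a = 1.000, b = 0.8938.
sin(ω/2) = (a − b)/(a + b) = 0.1062/1.894 = 0.05606, so ω = 2 arcsin(0.05606) ≈ 6.4°.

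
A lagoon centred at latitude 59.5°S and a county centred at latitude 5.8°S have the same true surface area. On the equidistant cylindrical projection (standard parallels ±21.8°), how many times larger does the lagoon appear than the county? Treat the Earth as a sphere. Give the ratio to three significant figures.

With standard parallel φ₀ = 21.8°, the equirectangular projection gives x = Rλ cos φ₀, y = Rφ, so h = 1 and k = cos 21.8° / cos φ.
Areal scale at 59.5°: h·k = 1.000 × 1.829 = 1.829.
Areal scale at 5.8°: h·k = 1.000 × 0.9333 = 0.9333.
Ratio = 1.829/0.9333 ≈ 1.96.

1.96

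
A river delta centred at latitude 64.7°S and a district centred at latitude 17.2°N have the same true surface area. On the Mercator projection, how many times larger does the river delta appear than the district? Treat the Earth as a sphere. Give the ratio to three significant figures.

Mercator is conformal with k = sec φ, so areal scale = k² = sec²φ.
At 64.7°: sec²(64.7°) = 1/0.4274² = 5.475.
At 17.2°: sec²(17.2°) = 1/0.9553² = 1.096.
Ratio = 5.475/1.096 = cos²(17.2°)/cos²(64.7°) ≈ 5.00.

5.00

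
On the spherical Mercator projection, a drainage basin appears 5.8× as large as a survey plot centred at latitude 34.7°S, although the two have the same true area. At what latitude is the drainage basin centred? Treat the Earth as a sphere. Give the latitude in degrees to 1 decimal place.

On Mercator, (apparent₁)/(apparent₂) = sec²φ₁ / sec²φ₂ when true areas are equal.
cos²φ₂ / cos²φ₁ = 5.8  ⇒  cos φ₁ = cos 34.7° / √5.8 = 0.8221/2.408 = 0.3414.
φ₁ = arccos(0.3414) ≈ 70.0°.

70.0°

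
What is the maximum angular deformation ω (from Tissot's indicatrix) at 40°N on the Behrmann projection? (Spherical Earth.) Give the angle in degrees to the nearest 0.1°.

14.0°

Behrmann is a cylindrical equal-area projection with standard parallels at ±30°. Cylindrical equal-area (φ₀ = 30°): h = cos φ / cos 30° along meridians, k = cos 30° / cos φ along parallels; h·k = 1.
At 40°: h = 0.8846, k = 1.131; principal scales a = 1.131, b = 0.8846.
sin(ω/2) = (a − b)/(a + b) = 0.2460/2.015 = 0.1221, so ω = 2 arcsin(0.1221) ≈ 14.0°.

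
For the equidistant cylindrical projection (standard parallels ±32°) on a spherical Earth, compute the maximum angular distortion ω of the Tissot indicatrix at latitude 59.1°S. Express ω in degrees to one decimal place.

28.4°

In the equirectangular projection with standard parallel φ₀ = 32° (x = Rλ cos φ₀, y = Rφ), meridians are true-scale (h = 1) and the parallel scale is k = cos φ₀ / cos φ.
At 59.1°: h = 1.000, k = 1.651; principal scales a = 1.651, b = 1.000.
sin(ω/2) = (a − b)/(a + b) = 0.6514/2.651 = 0.2457, so ω = 2 arcsin(0.2457) ≈ 28.4°.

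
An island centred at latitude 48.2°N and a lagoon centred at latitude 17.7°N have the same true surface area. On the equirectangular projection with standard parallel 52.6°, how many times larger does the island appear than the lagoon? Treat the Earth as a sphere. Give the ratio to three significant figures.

1.43

In the equirectangular projection with standard parallel φ₀ = 52.6° (x = Rλ cos φ₀, y = Rφ), meridians are true-scale (h = 1) and the parallel scale is k = cos φ₀ / cos φ.
Areal scale at 48.2°: h·k = 1.000 × 0.9112 = 0.9112.
Areal scale at 17.7°: h·k = 1.000 × 0.6376 = 0.6376.
Ratio = 0.9112/0.6376 ≈ 1.43.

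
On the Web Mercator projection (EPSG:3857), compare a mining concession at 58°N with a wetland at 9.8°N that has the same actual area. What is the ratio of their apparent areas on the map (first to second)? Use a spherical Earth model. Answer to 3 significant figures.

Mercator is conformal with k = sec φ, so areal scale = k² = sec²φ.
At 58°: sec²(58°) = 1/0.5299² = 3.561.
At 9.8°: sec²(9.8°) = 1/0.9854² = 1.030.
Ratio = 3.561/1.030 = cos²(9.8°)/cos²(58°) ≈ 3.46.

3.46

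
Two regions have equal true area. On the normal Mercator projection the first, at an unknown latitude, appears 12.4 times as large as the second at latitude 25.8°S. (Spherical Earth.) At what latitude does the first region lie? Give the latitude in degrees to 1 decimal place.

On Mercator, (apparent₁)/(apparent₂) = sec²φ₁ / sec²φ₂ when true areas are equal.
cos²φ₂ / cos²φ₁ = 12.4  ⇒  cos φ₁ = cos 25.8° / √12.4 = 0.9003/3.521 = 0.2557.
φ₁ = arccos(0.2557) ≈ 75.2°.

75.2°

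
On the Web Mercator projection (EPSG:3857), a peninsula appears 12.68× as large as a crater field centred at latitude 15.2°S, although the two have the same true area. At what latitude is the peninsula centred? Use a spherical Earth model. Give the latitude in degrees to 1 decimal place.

Mercator areal scale is sec²φ, so apparent-area ratio = sec²φ₁ / sec²φ₂ = cos²φ₂ / cos²φ₁.
cos²φ₂ / cos²φ₁ = 12.68  ⇒  cos φ₁ = cos 15.2° / √12.68 = 0.9650/3.561 = 0.2710.
φ₁ = arccos(0.2710) ≈ 74.3°.

74.3°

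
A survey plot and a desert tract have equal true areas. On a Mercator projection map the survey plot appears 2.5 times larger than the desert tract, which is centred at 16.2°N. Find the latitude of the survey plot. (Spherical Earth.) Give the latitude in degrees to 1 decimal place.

52.6°

Mercator areal scale is sec²φ, so apparent-area ratio = sec²φ₁ / sec²φ₂ = cos²φ₂ / cos²φ₁.
cos²φ₂ / cos²φ₁ = 2.5  ⇒  cos φ₁ = cos 16.2° / √2.5 = 0.9603/1.581 = 0.6073.
φ₁ = arccos(0.6073) ≈ 52.6°.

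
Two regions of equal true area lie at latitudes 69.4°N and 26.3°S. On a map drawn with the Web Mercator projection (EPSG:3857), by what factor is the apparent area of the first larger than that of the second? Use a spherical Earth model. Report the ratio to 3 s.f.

6.49

Mercator is conformal with k = sec φ, so areal scale = k² = sec²φ.
At 69.4°: sec²(69.4°) = 1/0.3518² = 8.078.
At 26.3°: sec²(26.3°) = 1/0.8965² = 1.244.
Ratio = 8.078/1.244 = cos²(26.3°)/cos²(69.4°) ≈ 6.49.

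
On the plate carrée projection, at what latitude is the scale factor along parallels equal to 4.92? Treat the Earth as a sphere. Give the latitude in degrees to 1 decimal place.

Plate carrée: h = 1, k = sec φ along parallels.
sec φ = 4.92  ⇒  cos φ = 0.2033  ⇒  φ ≈ 78.3°.

78.3°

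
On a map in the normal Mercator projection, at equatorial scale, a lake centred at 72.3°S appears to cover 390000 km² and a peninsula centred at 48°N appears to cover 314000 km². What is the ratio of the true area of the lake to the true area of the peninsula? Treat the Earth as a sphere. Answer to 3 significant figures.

0.256

Mercator's areal exaggeration is sec²φ; hence true area = (apparent area) · cos²φ.
True area of lake: 390000 × cos²(72.3°) = 390000 × 0.09244 = 36050 km².
True area of peninsula: 314000 × cos²(48°) = 314000 × 0.4477 = 140600 km².
Ratio = 36050 / 140600 ≈ 0.256.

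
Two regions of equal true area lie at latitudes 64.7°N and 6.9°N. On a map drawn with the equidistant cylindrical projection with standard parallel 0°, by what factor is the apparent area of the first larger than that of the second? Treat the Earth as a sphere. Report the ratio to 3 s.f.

For the equirectangular projection with φ₀ = 0 (plate carrée), h = 1 along meridians and k = sec φ along parallels.
Areal scale at 64.7°: h·k = 1.000 × 2.340 = 2.340.
Areal scale at 6.9°: h·k = 1.000 × 1.007 = 1.007.
Ratio = 2.340/1.007 ≈ 2.32.

2.32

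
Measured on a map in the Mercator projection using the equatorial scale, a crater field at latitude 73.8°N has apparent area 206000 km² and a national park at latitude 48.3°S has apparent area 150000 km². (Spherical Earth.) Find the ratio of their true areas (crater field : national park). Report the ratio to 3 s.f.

Mercator's areal exaggeration is sec²φ; hence true area = (apparent area) · cos²φ.
True area of crater field: 206000 × cos²(73.8°) = 206000 × 0.07784 = 16030 km².
True area of national park: 150000 × cos²(48.3°) = 150000 × 0.4425 = 66380 km².
Ratio = 16030 / 66380 ≈ 0.242.

0.242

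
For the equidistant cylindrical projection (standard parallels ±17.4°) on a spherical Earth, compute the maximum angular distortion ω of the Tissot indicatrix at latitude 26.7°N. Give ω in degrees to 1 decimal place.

3.8°

With standard parallel φ₀ = 17.4°, the equirectangular projection gives x = Rλ cos φ₀, y = Rφ, so h = 1 and k = cos 17.4° / cos φ.
At 26.7°: h = 1.000, k = 1.068; principal scales a = 1.068, b = 1.000.
sin(ω/2) = (a − b)/(a + b) = 0.06813/2.068 = 0.03294, so ω = 2 arcsin(0.03294) ≈ 3.8°.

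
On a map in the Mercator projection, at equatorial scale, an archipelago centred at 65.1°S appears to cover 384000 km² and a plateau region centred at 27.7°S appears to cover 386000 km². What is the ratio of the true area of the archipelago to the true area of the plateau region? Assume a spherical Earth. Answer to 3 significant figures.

0.225

Mercator's areal exaggeration is sec²φ; hence true area = (apparent area) · cos²φ.
True area of archipelago: 384000 × cos²(65.1°) = 384000 × 0.1773 = 68070 km².
True area of plateau region: 386000 × cos²(27.7°) = 386000 × 0.7839 = 302600 km².
Ratio = 68070 / 302600 ≈ 0.225.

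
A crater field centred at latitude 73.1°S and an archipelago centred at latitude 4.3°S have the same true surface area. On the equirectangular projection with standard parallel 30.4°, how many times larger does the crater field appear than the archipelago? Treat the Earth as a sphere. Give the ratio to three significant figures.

3.43

The equidistant cylindrical projection with φ₀ = 30.4° has h = 1 (meridians true) and k = cos φ₀ / cos φ along parallels.
Areal scale at 73.1°: h·k = 1.000 × 2.967 = 2.967.
Areal scale at 4.3°: h·k = 1.000 × 0.8649 = 0.8649.
Ratio = 2.967/0.8649 ≈ 3.43.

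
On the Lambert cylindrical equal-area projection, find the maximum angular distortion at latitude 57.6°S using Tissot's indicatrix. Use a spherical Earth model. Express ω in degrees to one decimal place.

The Lambert cylindrical equal-area projection is the cylindrical equal-area projection with its standard parallel at the equator (φ₀ = 0). Cylindrical equal-area (φ₀ = 0°): h = cos φ / cos 0° along meridians, k = cos 0° / cos φ along parallels; h·k = 1.
At 57.6°: h = 0.5358, k = 1.866; principal scales a = 1.866, b = 0.5358.
sin(ω/2) = (a − b)/(a + b) = 1.330/2.402 = 0.5539, so ω = 2 arcsin(0.5539) ≈ 67.3°.

67.3°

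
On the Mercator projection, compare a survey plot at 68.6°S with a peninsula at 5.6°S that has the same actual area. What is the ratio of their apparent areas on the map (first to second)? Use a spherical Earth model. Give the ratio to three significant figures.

7.44

On Mercator, area is exaggerated by sec²φ = 1/cos²φ.
At 68.6°: sec²(68.6°) = 1/0.3649² = 7.511.
At 5.6°: sec²(5.6°) = 1/0.9952² = 1.010.
Ratio = 7.511/1.010 = cos²(5.6°)/cos²(68.6°) ≈ 7.44.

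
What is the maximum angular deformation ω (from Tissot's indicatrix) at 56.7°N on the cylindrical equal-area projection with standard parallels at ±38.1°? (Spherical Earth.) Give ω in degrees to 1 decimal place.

40.4°

A cylindrical equal-area projection with standard parallel φ₀ has meridian scale h = cos φ / cos φ₀ and parallel scale k = cos φ₀ / cos φ (so areas are preserved, h·k = 1).
At 56.7°: h = 0.6977, k = 1.433; principal scales a = 1.433, b = 0.6977.
sin(ω/2) = (a − b)/(a + b) = 0.7357/2.131 = 0.3452, so ω = 2 arcsin(0.3452) ≈ 40.4°.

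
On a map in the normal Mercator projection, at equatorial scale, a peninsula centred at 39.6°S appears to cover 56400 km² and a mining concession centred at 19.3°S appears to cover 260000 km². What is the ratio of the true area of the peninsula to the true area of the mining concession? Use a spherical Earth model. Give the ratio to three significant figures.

Since Mercator area scale is 1/cos²φ, the true area equals the apparent area multiplied by cos²φ.
True area of peninsula: 56400 × cos²(39.6°) = 56400 × 0.5937 = 33480 km².
True area of mining concession: 260000 × cos²(19.3°) = 260000 × 0.8908 = 231600 km².
Ratio = 33480 / 231600 ≈ 0.145.

0.145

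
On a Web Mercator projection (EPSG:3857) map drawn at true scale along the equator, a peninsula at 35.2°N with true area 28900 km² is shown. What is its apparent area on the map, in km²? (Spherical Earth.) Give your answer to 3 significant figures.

The Mercator projection is conformal; its linear scale factor is the same in every direction and equals sec φ = 1/cos φ.
Areal scale = k² = sec²φ = 1/cos²(35.2°) = 1/0.8171² = 1.498.
Apparent area = 28900 × 1.498 ≈ 43300 km².

43300 km²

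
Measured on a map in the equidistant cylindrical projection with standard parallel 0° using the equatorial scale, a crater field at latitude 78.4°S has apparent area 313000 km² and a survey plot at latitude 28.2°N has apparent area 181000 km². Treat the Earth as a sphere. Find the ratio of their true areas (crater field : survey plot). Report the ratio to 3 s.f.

Plate carrée has h = 1 and k = sec φ, giving areal scale sec φ; true area = (apparent area) · cos φ.
True area of crater field: 313000 × cos(78.4°) = 313000 × 0.2011 = 62940 km².
True area of survey plot: 181000 × cos(28.2°) = 181000 × 0.8813 = 159500 km².
Ratio = 62940 / 159500 ≈ 0.395.

0.395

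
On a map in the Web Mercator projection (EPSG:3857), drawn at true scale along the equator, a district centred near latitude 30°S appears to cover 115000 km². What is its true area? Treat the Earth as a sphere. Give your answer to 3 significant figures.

86200 km²

The Mercator projection is conformal; its linear scale factor is the same in every direction and equals sec φ = 1/cos φ.
Areal scale = k² = sec²φ = 1/cos²(30°) = 1/0.8660² = 1.333.
True area = apparent / (areal scale) = 115000 / 1.333 ≈ 86200 km².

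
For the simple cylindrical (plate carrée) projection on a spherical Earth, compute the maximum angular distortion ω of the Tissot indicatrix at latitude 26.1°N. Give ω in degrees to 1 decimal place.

6.2°

In the plate carrée (x = Rλ, y = Rφ), meridians are true-scale (h = 1) and parallels are stretched by k = sec φ.
At 26.1°: h = 1.000, k = 1.114; principal scales a = 1.114, b = 1.000.
sin(ω/2) = (a − b)/(a + b) = 0.1136/2.114 = 0.05373, so ω = 2 arcsin(0.05373) ≈ 6.2°.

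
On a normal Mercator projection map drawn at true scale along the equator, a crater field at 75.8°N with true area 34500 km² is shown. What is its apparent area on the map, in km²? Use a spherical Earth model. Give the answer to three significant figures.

Mercator is conformal, so the point scale is isotropic: h = k = sec φ = 1/cos φ.
Areal scale = k² = sec²φ = 1/cos²(75.8°) = 1/0.2453² = 16.62.
Apparent area = 34500 × 16.62 ≈ 573000 km².

573000 km²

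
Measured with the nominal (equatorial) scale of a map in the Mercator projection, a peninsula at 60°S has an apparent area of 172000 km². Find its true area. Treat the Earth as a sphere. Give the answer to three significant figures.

For Mercator, h = k = sec φ (a conformal cylindrical projection has a single point scale, 1/cos φ).
Areal scale = k² = sec²φ = 1/cos²(60°) = 1/0.5000² = 4.000.
True area = apparent / (areal scale) = 172000 / 4.000 ≈ 43000 km².

43000 km²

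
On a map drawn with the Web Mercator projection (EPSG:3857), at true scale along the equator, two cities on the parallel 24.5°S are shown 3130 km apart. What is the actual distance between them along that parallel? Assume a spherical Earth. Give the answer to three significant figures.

2850 km

For Mercator, h = k = sec φ (a conformal cylindrical projection has a single point scale, 1/cos φ).
Along the parallel at 24.5°, map distances are exaggerated by k = sec 24.5° = 1.099.
True distance = 3130 / 1.099 = 3130 × cos 24.5° ≈ 2850 km.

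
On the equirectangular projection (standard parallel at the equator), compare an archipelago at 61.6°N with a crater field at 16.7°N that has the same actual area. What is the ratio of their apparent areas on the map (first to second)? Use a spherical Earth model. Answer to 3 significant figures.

In the plate carrée (x = Rλ, y = Rφ), meridians are true-scale (h = 1) and parallels are stretched by k = sec φ.
Areal scale at 61.6°: h·k = 1.000 × 2.103 = 2.103.
Areal scale at 16.7°: h·k = 1.000 × 1.044 = 1.044.
Ratio = 2.103/1.044 ≈ 2.01.

2.01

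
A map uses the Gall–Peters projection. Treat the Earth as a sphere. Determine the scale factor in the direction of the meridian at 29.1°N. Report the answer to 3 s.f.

The Gall–Peters projection is cylindrical equal-area with φ₀ = 45°. A cylindrical equal-area projection with standard parallel φ₀ has meridian scale h = cos φ / cos φ₀ and parallel scale k = cos φ₀ / cos φ (so areas are preserved, h·k = 1).
h = cos 29.1° / cos 45° = 0.8738/0.7071 = 1.236.

1.24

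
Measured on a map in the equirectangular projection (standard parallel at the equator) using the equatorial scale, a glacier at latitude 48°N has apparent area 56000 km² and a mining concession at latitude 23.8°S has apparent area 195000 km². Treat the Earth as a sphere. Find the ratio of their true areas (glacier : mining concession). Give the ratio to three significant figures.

0.210

On the plate carrée, areal scale = h·k = 1 × sec φ, so true area = apparent × cos φ.
True area of glacier: 56000 × cos(48°) = 56000 × 0.6691 = 37470 km².
True area of mining concession: 195000 × cos(23.8°) = 195000 × 0.9150 = 178400 km².
Ratio = 37470 / 178400 ≈ 0.210.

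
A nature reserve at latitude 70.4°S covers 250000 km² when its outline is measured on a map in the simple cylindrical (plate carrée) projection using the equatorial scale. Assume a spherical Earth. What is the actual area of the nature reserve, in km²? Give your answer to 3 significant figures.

Plate carrée maps x = Rλ, y = Rφ. The meridian scale is h = 1 and the parallel scale is k = 1/cos φ = sec φ.
Areal scale = h·k = 1 × sec φ; at 70.4°, h = 1.000, k = 2.981, so h·k = 2.981.
True area = apparent / (areal scale) = 250000 / 2.981 ≈ 83900 km².

83900 km²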